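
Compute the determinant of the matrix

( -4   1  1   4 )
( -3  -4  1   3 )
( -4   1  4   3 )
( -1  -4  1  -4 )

The determinant is -275.

Expand along row 1:
  + (-4) · M_11   where M_11 = det([-4 1 3; 1 4 3; -4 1 -4]) = 119
  − (1) · M_12   where M_12 = det([-3 1 3; -4 4 3; -1 1 -4]) = 38
  + (1) · M_13   where M_13 = det([-3 -4 3; -4 1 3; -1 -4 -4]) = 103
  − (4) · M_14   where M_14 = det([-3 -4 1; -4 1 4; -1 -4 1]) = -34
det = (+1)·(-4)·(119) + (-1)·(1)·(38) + (+1)·(1)·(103) + (-1)·(4)·(-34) = -275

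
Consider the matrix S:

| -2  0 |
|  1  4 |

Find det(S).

-8

det(S) = (-2)·4 − 0·1 = -8 − 0 = -8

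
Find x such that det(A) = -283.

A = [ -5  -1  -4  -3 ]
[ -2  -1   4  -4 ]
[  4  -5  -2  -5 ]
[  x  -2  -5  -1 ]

Expanding along the column containing x, det(A) is linear in x: det(A) = (98)·x + (-87).
Set (98)·x + (-87) = -283  ⇒  (98)·x = -196  ⇒  x = -2.

-2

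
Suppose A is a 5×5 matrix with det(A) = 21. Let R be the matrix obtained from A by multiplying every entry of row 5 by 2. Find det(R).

Scaling one row by 2 multiplies the determinant by 2.
det(R) = (2)·(21) = 42

The determinant is 42.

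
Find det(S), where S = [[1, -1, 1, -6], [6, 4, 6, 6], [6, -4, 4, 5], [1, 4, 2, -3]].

Expand along row 1:
  + (1) · M_11   where M_11 = det([4 6 6; -4 4 5; 4 2 -3]) = -184
  − (-1) · M_12   where M_12 = det([6 6 6; 6 4 5; 1 2 -3]) = 54
  + (1) · M_13   where M_13 = det([6 4 6; 6 -4 5; 1 4 -3]) = 212
  − (-6) · M_14   where M_14 = det([6 4 6; 6 -4 4; 1 4 2]) = -8
det = (+1)·(1)·(-184) + (-1)·(-1)·(54) + (+1)·(1)·(212) + (-1)·(-6)·(-8) = 34

|S| = 34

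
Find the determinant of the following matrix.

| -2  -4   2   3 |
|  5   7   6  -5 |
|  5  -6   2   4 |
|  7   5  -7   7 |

-3463

Expand along row 1:
  + (-2) · M_11   where M_11 = det([7 6 -5; -6 2 4; 5 -7 7]) = 506
  − (-4) · M_12   where M_12 = det([5 6 -5; 5 2 4; 7 -7 7]) = 413
  + (2) · M_13   where M_13 = det([5 7 -5; 5 -6 4; 7 5 7]) = -694
  − (3) · M_14   where M_14 = det([5 7 6; 5 -6 2; 7 5 -7]) = 905
det = (+1)·(-2)·(506) + (-1)·(-4)·(413) + (+1)·(2)·(-694) + (-1)·(3)·(905) = -3463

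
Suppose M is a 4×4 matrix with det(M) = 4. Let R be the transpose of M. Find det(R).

The determinant is 4.

det(Mᵀ) = det(M).
det(R) = (1)·(4) = 4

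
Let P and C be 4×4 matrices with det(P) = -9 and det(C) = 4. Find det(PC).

-36

det(PC) = det(P)·det(C) = (-9)·(4) = -36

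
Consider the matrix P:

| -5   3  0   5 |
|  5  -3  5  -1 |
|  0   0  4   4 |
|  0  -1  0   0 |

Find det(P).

20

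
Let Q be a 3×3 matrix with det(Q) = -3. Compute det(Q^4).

81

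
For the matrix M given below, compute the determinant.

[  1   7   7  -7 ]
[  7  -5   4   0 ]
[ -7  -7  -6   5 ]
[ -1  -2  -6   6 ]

det(M) = -521

Expand along row 2 (it has 1 zero):
  − (7) · M_21   where M_21 = det([7 7 -7; -7 -6 5; -2 -6 6]) = -28
  + (-5) · M_22   where M_22 = det([1 7 -7; -7 -6 5; -1 -6 6]) = 1
  − (4) · M_23   where M_23 = det([1 7 -7; -7 -7 5; -1 -2 6]) = 178
det = (-1)·(7)·(-28) + (+1)·(-5)·(1) + (-1)·(4)·(178) = -521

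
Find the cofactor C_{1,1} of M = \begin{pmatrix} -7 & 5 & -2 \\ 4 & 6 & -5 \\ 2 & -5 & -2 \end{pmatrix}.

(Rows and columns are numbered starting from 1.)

-37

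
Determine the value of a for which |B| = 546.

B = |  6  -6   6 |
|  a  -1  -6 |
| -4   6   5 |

8

Expanding along the row containing a, det(B) is linear in a: det(B) = (66)·a + (18).
Set (66)·a + (18) = 546  ⇒  (66)·a = 528  ⇒  a = 8.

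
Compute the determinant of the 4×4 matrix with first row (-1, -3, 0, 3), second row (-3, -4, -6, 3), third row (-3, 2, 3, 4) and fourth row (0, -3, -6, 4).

The determinant is -426.

Expand along row 1 (it has 1 zero):
  + (-1) · M_11   where M_11 = det([-4 -6 3; 2 3 4; -3 -6 4]) = -33
  − (-3) · M_12   where M_12 = det([-3 -6 3; -3 3 4; 0 -6 4]) = -126
  − (3) · M_14   where M_14 = det([-3 -4 -6; -3 2 3; 0 -3 -6]) = 27
det = (+1)·(-1)·(-33) + (-1)·(-3)·(-126) + (-1)·(3)·(27) = -426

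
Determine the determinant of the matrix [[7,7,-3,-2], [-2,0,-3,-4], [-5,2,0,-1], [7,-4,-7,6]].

The determinant is 2065.

Expand along row 2 (it has 1 zero):
  − (-2) · M_21   where M_21 = det([7 -3 -2; 2 0 -1; -4 -7 6]) = 3
  − (-3) · M_23   where M_23 = det([7 7 -2; -5 2 -1; 7 -4 6]) = 205
  + (-4) · M_24   where M_24 = det([7 7 -3; -5 2 0; 7 -4 -7]) = -361
det = (-1)·(-2)·(3) + (-1)·(-3)·(205) + (+1)·(-4)·(-361) = 2065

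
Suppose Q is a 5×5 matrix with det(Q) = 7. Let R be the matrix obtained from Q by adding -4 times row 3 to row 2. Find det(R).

Adding a multiple of one row to another leaves the determinant unchanged.
det(R) = (1)·(7) = 7

The determinant is 7.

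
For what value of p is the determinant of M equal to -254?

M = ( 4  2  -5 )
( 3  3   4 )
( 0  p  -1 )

p = 8

Expanding along the column containing p, det(M) is linear in p: det(M) = (-31)·p + (-6).
Set (-31)·p + (-6) = -254  ⇒  (-31)·p = -248  ⇒  p = 8.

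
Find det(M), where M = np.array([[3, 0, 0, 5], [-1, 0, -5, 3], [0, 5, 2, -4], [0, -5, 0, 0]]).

Expand along row 4 (it has 3 zeros):
  + (-5) · M_42   where M_42 = det([3 0 5; -1 -5 3; 0 2 -4]) = 32
det = (+1)·(-5)·(32) = -160

|M| = -160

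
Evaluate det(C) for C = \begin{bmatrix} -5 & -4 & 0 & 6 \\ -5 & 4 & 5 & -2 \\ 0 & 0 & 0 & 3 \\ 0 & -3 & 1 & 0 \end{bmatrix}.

|C| = 345

Expand along row 3 (it has 3 zeros):
  − (3) · M_34   where M_34 = det([-5 -4 0; -5 4 5; 0 -3 1]) = -115
det = (-1)·(3)·(-115) = 345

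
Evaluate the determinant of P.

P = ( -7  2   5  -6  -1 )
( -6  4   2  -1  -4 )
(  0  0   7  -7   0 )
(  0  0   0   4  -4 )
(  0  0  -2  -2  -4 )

The determinant is 3584.

P is block upper-triangular with a 2×2 block and a 3×3 block on the diagonal, so its determinant equals the product of the determinants of the diagonal blocks.
det of the 2×2 block = -16
det of the 3×3 block = -224
det = (-16)·(-224) = 3584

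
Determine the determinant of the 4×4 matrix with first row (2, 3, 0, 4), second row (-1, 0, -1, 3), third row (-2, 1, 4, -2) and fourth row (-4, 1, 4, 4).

The determinant is 68.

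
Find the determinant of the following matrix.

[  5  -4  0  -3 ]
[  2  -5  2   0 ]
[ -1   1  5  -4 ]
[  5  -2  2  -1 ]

Expand along row 1 (it has 1 zero):
  + (5) · M_11   where M_11 = det([-5 2 0; 1 5 -4; -2 2 -1]) = 3
  − (-4) · M_12   where M_12 = det([2 2 0; -1 5 -4; 5 2 -1]) = -36
  − (-3) · M_14   where M_14 = det([2 -5 2; -1 1 5; 5 -2 2]) = -117
det = (+1)·(5)·(3) + (-1)·(-4)·(-36) + (-1)·(-3)·(-117) = -480

-480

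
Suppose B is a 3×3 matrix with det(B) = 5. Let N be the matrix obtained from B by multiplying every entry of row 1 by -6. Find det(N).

The determinant is -30.

Scaling one row by -6 multiplies the determinant by -6.
det(N) = (-6)·(5) = -30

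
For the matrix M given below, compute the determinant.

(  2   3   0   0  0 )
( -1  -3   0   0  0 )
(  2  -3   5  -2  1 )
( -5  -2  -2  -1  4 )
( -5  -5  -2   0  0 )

det(M) = -42

M is block lower-triangular with a 2×2 block and a 3×3 block on the diagonal, so its determinant equals the product of the determinants of the diagonal blocks.
det of the 2×2 block = -3
det of the 3×3 block = 14
det = (-3)·(14) = -42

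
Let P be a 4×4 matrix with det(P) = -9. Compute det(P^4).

6561

det(P^4) = (det P)^4 = (-9)^4 = 6561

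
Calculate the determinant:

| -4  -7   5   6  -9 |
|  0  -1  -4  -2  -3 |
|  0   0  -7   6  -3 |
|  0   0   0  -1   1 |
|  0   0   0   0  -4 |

-112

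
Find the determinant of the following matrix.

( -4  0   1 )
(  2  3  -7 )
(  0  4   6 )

Expand along row 1:
  + (-4) · |3 -7; 4 6| = (-4)·(18 − (-28)) = -184
  + 1 · |2 3; 0 4| = 1·(8 − 0) = 8
Sum: (-184) + (8) = -176

-176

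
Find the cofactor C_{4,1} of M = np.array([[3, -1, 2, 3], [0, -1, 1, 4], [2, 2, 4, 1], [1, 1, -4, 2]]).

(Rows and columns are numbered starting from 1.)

The cofactor is -15.

Delete row 4 and column 1; the remaining 3×3 submatrix is [-1 2 3; -1 1 4; 2 4 1].
Its determinant is 15.
The cofactor carries sign (−1)^(4+1) = −1, so C_{4,1} = −(15) = -15.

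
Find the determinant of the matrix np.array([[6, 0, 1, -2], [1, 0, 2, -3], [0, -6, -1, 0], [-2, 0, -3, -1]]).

The determinant is -366.

Expand along column 2 (it has 3 zeros):
  − (-6) · M_32   where M_32 = det([6 1 -2; 1 2 -3; -2 -3 -1]) = -61
det = (-1)·(-6)·(-61) = -366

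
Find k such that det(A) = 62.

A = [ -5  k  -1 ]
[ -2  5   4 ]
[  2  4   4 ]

k = 4

Expanding along the row containing k, det(A) is linear in k: det(A) = (16)·k + (-2).
Set (16)·k + (-2) = 62  ⇒  (16)·k = 64  ⇒  k = 4.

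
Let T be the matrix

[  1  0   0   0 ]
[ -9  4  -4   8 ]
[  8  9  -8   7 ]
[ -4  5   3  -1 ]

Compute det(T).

Expand along row 1 (it has 3 zeros):
  + (1) · M_11   where M_11 = det([4 -4 8; 9 -8 7; 5 3 -1]) = 308
det = (+1)·(1)·(308) = 308

|T| = 308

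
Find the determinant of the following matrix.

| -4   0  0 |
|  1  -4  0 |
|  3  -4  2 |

32

The matrix is lower triangular, so the determinant is the product of the diagonal entries:
det = (-4) · (-4) · (2) = 32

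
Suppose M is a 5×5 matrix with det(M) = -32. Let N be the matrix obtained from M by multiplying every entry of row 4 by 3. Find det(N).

The determinant is -96.

Scaling one row by 3 multiplies the determinant by 3.
det(N) = (3)·(-32) = -96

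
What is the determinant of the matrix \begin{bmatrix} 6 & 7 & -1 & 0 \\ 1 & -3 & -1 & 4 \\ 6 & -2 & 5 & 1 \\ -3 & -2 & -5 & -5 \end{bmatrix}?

The determinant is 1802.

Expand along row 1 (it has 1 zero):
  + (6) · M_11   where M_11 = det([-3 -1 4; -2 5 1; -2 -5 -5]) = 152
  − (7) · M_12   where M_12 = det([1 -1 4; 6 5 1; -3 -5 -5]) = -107
  + (-1) · M_13   where M_13 = det([1 -3 4; 6 -2 1; -3 -2 -5]) = -141
det = (+1)·(6)·(152) + (-1)·(7)·(-107) + (+1)·(-1)·(-141) = 1802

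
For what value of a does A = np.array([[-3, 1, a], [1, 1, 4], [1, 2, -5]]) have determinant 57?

9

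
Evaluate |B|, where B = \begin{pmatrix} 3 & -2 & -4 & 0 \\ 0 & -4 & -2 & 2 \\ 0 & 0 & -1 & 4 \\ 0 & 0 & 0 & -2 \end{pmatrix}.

|B| = -24

B is upper triangular, so det(B) is the product of the diagonal entries:
det = (3) · (-4) · (-1) · (-2) = -24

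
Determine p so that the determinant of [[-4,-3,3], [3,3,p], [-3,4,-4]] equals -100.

Expanding along the column containing p, det(M) is linear in p: det(M) = (25)·p + (75).
Set (25)·p + (75) = -100  ⇒  (25)·p = -175  ⇒  p = -7.

-7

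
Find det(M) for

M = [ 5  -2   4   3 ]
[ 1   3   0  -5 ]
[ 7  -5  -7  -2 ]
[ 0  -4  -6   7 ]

Expand along row 2 (it has 1 zero):
  − (1) · M_21   where M_21 = det([-2 4 3; -5 -7 -2; -4 -6 7]) = 300
  + (3) · M_22   where M_22 = det([5 4 3; 7 -7 -2; 0 -6 7]) = -627
  + (-5) · M_24   where M_24 = det([5 -2 4; 7 -5 -7; 0 -4 -6]) = -186
det = (-1)·(1)·(300) + (+1)·(3)·(-627) + (+1)·(-5)·(-186) = -1251

The determinant is -1251.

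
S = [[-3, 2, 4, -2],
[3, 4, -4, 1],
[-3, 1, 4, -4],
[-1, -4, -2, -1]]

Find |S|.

130

Expand along row 1:
  + (-3) · M_11   where M_11 = det([4 -4 1; 1 4 -4; -4 -2 -1]) = -102
  − (2) · M_12   where M_12 = det([3 -4 1; -3 4 -4; -1 -2 -1]) = -30
  + (4) · M_13   where M_13 = det([3 4 1; -3 1 -4; -1 -4 -1]) = -34
  − (-2) · M_14   where M_14 = det([3 4 -4; -3 1 4; -1 -4 -2]) = -50
det = (+1)·(-3)·(-102) + (-1)·(2)·(-30) + (+1)·(4)·(-34) + (-1)·(-2)·(-50) = 130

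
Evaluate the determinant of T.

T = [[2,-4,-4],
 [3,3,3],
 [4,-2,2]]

Expand along column 1:
  + 2 · |3 3; -2 2| = 2·(6 − (-6)) = 24
  − 3 · |-4 -4; -2 2| = −3·(-8 − 8) = 48
  + 4 · |-4 -4; 3 3| = 4·(-12 − (-12)) = 0
Sum: (24) + (48) + (0) = 72

72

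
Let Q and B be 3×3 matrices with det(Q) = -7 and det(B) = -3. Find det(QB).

det(QB) = det(Q)·det(B) = (-7)·(-3) = 21

21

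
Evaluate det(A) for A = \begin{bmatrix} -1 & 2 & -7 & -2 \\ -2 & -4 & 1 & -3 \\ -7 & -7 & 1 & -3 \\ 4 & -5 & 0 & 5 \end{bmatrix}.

1276

Expand along row 4 (it has 1 zero):
  − (4) · M_41   where M_41 = det([2 -7 -2; -4 1 -3; -7 1 -3]) = -69
  + (-5) · M_42   where M_42 = det([-1 -7 -2; -2 1 -3; -7 1 -3]) = -115
  + (5) · M_44   where M_44 = det([-1 2 -7; -2 -4 1; -7 -7 1]) = 85
det = (-1)·(4)·(-69) + (+1)·(-5)·(-115) + (+1)·(5)·(85) = 1276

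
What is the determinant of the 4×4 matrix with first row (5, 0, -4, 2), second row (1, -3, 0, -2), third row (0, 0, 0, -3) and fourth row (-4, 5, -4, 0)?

264

Expand along row 3 (it has 3 zeros):
  − (-3) · M_34   where M_34 = det([5 0 -4; 1 -3 0; -4 5 -4]) = 88
det = (-1)·(-3)·(88) = 264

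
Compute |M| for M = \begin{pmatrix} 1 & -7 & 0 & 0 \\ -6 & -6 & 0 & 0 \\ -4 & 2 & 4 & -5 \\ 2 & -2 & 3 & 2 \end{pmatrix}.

M is block lower-triangular with a 2×2 block and a 2×2 block on the diagonal, so its determinant equals the product of the determinants of the diagonal blocks.
det of the 2×2 block = -48
det of the 2×2 block = 23
det = (-48)·(23) = -1104

det(M) = -1104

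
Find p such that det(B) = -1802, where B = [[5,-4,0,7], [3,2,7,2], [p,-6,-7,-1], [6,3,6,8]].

6

Expanding along the column containing p, det(B) is linear in p: det(B) = (-239)·p + (-368).
Set (-239)·p + (-368) = -1802  ⇒  (-239)·p = -1434  ⇒  p = 6.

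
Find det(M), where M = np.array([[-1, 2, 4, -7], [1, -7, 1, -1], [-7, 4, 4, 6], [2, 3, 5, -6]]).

-1796

Expand along row 1:
  + (-1) · M_11   where M_11 = det([-7 1 -1; 4 4 6; 3 5 -6]) = 412
  − (2) · M_12   where M_12 = det([1 1 -1; -7 4 6; 2 5 -6]) = -41
  + (4) · M_13   where M_13 = det([1 -7 -1; -7 4 6; 2 3 -6]) = 197
  − (-7) · M_14   where M_14 = det([1 -7 1; -7 4 4; 2 3 5]) = -322
det = (+1)·(-1)·(412) + (-1)·(2)·(-41) + (+1)·(4)·(197) + (-1)·(-7)·(-322) = -1796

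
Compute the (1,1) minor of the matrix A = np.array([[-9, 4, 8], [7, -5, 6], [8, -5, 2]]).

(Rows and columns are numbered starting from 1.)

Delete row 1 and column 1; the remaining 2×2 submatrix is [-5 6; -5 2].
Its determinant is (-5)·2 − 6·(-5) = 20.

20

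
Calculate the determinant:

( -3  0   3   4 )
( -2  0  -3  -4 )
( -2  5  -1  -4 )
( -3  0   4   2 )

250

Expand along column 2 (it has 3 zeros):
  − (5) · M_32   where M_32 = det([-3 3 4; -2 -3 -4; -3 4 2]) = -50
det = (-1)·(5)·(-50) = 250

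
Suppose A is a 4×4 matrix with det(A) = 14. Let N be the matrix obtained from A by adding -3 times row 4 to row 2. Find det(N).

Adding a multiple of one row to another leaves the determinant unchanged.
det(N) = (1)·(14) = 14

14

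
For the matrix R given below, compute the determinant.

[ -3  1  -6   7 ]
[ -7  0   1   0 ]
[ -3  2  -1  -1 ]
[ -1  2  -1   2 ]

270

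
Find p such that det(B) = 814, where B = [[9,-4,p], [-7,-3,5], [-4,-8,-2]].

p = 6

Expanding along the row containing p, det(B) is linear in p: det(B) = (44)·p + (550).
Set (44)·p + (550) = 814  ⇒  (44)·p = 264  ⇒  p = 6.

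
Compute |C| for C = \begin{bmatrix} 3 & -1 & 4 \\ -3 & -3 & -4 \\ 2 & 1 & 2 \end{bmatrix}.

Expand along row 1:
  + 3 · |-3 -4; 1 2| = 3·(-6 − (-4)) = -6
  − (-1) · |-3 -4; 2 2| = −(-1)·(-6 − (-8)) = 2
  + 4 · |-3 -3; 2 1| = 4·(-3 − (-6)) = 12
Sum: (-6) + (2) + (12) = 8

8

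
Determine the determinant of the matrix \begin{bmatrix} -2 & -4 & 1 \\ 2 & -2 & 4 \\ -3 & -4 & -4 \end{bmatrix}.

Expand along row 1:
  + (-2) · |-2 4; -4 -4| = (-2)·(8 − (-16)) = -48
  − (-4) · |2 4; -3 -4| = −(-4)·(-8 − (-12)) = 16
  + 1 · |2 -2; -3 -4| = 1·(-8 − 6) = -14
Sum: (-48) + (16) + (-14) = -46

The determinant is -46.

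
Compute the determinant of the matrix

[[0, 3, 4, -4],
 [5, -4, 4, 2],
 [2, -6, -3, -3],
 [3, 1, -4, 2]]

Expand along row 1 (it has 1 zero):
  − (3) · M_12   where M_12 = det([5 4 2; 2 -3 -3; 3 -4 2]) = -140
  + (4) · M_13   where M_13 = det([5 -4 2; 2 -6 -3; 3 1 2]) = 47
  − (-4) · M_14   where M_14 = det([5 -4 4; 2 -6 -3; 3 1 -4]) = 219
det = (-1)·(3)·(-140) + (+1)·(4)·(47) + (-1)·(-4)·(219) = 1484

1484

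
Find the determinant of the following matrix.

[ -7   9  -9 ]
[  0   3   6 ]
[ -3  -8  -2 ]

The determinant is -537.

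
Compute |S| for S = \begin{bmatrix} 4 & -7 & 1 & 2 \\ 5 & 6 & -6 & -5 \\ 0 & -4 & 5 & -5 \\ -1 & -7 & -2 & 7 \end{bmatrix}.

det(S) = -1965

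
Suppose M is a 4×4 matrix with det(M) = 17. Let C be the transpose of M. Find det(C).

det(Mᵀ) = det(M).
det(C) = (1)·(17) = 17

17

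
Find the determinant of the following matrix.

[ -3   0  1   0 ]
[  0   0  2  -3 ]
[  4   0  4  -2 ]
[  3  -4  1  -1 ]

144

Expand along column 2 (it has 3 zeros):
  + (-4) · M_42   where M_42 = det([-3 1 0; 0 2 -3; 4 4 -2]) = -36
det = (+1)·(-4)·(-36) = 144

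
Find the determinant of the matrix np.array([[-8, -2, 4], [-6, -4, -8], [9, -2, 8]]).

The determinant is 624.

Expand along row 1:
  + (-8) · |-4 -8; -2 8| = (-8)·(-32 − 16) = 384
  − (-2) · |-6 -8; 9 8| = −(-2)·(-48 − (-72)) = 48
  + 4 · |-6 -4; 9 -2| = 4·(12 − (-36)) = 192
Sum: (384) + (48) + (192) = 624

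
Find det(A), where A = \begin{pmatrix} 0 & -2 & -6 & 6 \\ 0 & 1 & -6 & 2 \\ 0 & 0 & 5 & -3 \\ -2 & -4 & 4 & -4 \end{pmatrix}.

The determinant is -8.

Expand along column 1 (it has 3 zeros):
  − (-2) · M_41   where M_41 = det([-2 -6 6; 1 -6 2; 0 5 -3]) = -4
det = (-1)·(-2)·(-4) = -8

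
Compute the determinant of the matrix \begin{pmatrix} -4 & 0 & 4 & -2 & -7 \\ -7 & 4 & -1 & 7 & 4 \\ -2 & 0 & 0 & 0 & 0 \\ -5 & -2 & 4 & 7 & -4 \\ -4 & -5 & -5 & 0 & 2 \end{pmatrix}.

Expand along row 3 (it has 4 zeros):
  + (-2) · M_31   where M_31 = det([0 4 -2 -7; 4 -1 7 4; -2 4 7 -4; -5 -5 0 2]) = 1143
det = (+1)·(-2)·(1143) = -2286

-2286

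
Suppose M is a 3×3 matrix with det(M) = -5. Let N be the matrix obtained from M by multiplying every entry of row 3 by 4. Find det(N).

det(N) = -20

Scaling one row by 4 multiplies the determinant by 4.
det(N) = (4)·(-5) = -20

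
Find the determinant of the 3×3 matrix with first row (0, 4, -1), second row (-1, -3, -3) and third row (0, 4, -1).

Expand along column 1:
  − (-1) · |4 -1; 4 -1| = −(-1)·(-4 − (-4)) = 0

0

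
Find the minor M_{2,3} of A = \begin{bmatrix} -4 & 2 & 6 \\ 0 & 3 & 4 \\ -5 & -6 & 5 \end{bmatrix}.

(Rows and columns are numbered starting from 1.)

Delete row 2 and column 3; the remaining 2×2 submatrix is [-4 2; -5 -6].
Its determinant is (-4)·(-6) − 2·(-5) = 34.

34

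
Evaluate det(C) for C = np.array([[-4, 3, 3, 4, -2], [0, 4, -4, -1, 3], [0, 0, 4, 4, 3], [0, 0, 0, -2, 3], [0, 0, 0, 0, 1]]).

C is upper triangular, so det(C) is the product of the diagonal entries:
det = (-4) · (4) · (4) · (-2) · (1) = 128

128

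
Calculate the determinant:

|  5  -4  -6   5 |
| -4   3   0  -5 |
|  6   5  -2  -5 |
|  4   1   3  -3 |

Expand along row 2 (it has 1 zero):
  − (-4) · M_21   where M_21 = det([-4 -6 5; 5 -2 -5; 1 3 -3]) = -59
  + (3) · M_22   where M_22 = det([5 -6 5; 6 -2 -5; 4 3 -3]) = 247
  + (-5) · M_24   where M_24 = det([5 -4 -6; 6 5 -2; 4 1 3]) = 273
det = (-1)·(-4)·(-59) + (+1)·(3)·(247) + (+1)·(-5)·(273) = -860

-860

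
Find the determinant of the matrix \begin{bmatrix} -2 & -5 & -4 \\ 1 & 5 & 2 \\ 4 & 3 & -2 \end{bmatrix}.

Expand along column 1:
  + (-2) · |5 2; 3 -2| = (-2)·(-10 − 6) = 32
  − 1 · |-5 -4; 3 -2| = −1·(10 − (-12)) = -22
  + 4 · |-5 -4; 5 2| = 4·(-10 − (-20)) = 40
Sum: (32) + (-22) + (40) = 50

The determinant is 50.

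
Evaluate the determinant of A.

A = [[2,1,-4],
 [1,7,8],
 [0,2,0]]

-40

Expand along row 3:
  − 2 · |2 -4; 1 8| = −2·(16 − (-4)) = -40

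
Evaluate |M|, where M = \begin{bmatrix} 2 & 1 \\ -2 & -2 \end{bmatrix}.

-2

det(M) = 2·(-2) − 1·(-2) = -4 − (-2) = -2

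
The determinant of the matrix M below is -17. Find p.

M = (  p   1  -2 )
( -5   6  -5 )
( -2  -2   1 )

-3

Expanding along the column containing p, det(M) is linear in p: det(M) = (-4)·p + (-29).
Set (-4)·p + (-29) = -17  ⇒  (-4)·p = 12  ⇒  p = -3.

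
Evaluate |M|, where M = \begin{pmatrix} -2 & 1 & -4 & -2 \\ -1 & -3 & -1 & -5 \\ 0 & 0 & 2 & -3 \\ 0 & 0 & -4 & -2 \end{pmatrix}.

M is block upper-triangular with a 2×2 block and a 2×2 block on the diagonal, so its determinant equals the product of the determinants of the diagonal blocks.
det of the 2×2 block = 7
det of the 2×2 block = -16
det = (7)·(-16) = -112

-112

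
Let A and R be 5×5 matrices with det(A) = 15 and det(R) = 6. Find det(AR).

det(AR) = det(A)·det(R) = (15)·(6) = 90

90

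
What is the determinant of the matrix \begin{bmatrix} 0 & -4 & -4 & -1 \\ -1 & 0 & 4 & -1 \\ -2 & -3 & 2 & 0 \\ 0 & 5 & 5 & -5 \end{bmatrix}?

Expand along column 1 (it has 2 zeros):
  − (-1) · M_21   where M_21 = det([-4 -4 -1; -3 2 0; 5 5 -5]) = 125
  + (-2) · M_31   where M_31 = det([-4 -4 -1; 0 4 -1; 5 5 -5]) = 100
det = (-1)·(-1)·(125) + (+1)·(-2)·(100) = -75

The determinant is -75.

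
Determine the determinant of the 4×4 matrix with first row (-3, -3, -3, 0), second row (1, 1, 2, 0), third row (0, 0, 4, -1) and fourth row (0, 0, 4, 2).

The matrix is block upper-triangular with a 2×2 block and a 2×2 block on the diagonal, so its determinant equals the product of the determinants of the diagonal blocks.
det of the 2×2 block = 0
det of the 2×2 block = 12
det = (0)·(12) = 0

0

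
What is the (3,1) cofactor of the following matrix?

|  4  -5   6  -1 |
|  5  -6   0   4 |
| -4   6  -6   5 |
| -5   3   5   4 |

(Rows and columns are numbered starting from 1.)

346

Delete row 3 and column 1; the remaining 3×3 submatrix is [-5 6 -1; -6 0 4; 3 5 4].
Its determinant is 346.
The cofactor carries sign (−1)^(3+1) = +1, so C_{3,1} = +(346) = 346.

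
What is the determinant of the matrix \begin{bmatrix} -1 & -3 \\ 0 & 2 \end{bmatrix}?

det = (-1)·2 − (-3)·0 = -2 − 0 = -2

-2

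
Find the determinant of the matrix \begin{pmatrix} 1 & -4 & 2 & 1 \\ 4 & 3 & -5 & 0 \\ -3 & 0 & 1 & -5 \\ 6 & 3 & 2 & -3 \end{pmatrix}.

Expand along row 2 (it has 1 zero):
  − (4) · M_21   where M_21 = det([-4 2 1; 0 1 -5; 3 2 -3]) = -61
  + (3) · M_22   where M_22 = det([1 2 1; -3 1 -5; 6 2 -3]) = -83
  − (-5) · M_23   where M_23 = det([1 -4 1; -3 0 -5; 6 3 -3]) = 162
det = (-1)·(4)·(-61) + (+1)·(3)·(-83) + (-1)·(-5)·(162) = 805

805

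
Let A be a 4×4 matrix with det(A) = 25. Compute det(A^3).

15625

det(A^3) = (det A)^3 = (25)^3 = 15625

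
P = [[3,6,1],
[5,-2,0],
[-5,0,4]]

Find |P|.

det(P) = -154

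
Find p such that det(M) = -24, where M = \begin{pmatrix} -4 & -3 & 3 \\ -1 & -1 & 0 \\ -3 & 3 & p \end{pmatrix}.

-6

Expanding along the row containing p, det(M) is linear in p: det(M) = (1)·p + (-18).
Set (1)·p + (-18) = -24  ⇒  (1)·p = -6  ⇒  p = -6.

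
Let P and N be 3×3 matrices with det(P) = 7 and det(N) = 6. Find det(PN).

det(PN) = det(P)·det(N) = (7)·(6) = 42

42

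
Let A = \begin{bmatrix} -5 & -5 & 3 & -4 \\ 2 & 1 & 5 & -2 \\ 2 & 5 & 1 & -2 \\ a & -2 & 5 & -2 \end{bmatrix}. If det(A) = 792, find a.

a = -7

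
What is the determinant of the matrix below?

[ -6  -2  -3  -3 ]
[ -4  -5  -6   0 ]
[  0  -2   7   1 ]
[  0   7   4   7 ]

The determinant is 2178.

Expand along column 1 (it has 2 zeros):
  + (-6) · M_11   where M_11 = det([-5 -6 0; -2 7 1; 7 4 7]) = -351
  − (-4) · M_21   where M_21 = det([-2 -3 -3; -2 7 1; 7 4 7]) = 18
det = (+1)·(-6)·(-351) + (-1)·(-4)·(18) = 2178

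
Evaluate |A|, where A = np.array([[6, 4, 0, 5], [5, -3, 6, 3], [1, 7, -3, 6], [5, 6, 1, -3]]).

Expand along row 1 (it has 1 zero):
  + (6) · M_11   where M_11 = det([-3 6 3; 7 -3 6; 6 1 -3]) = 408
  − (4) · M_12   where M_12 = det([5 6 3; 1 -3 6; 5 1 -3]) = 261
  − (5) · M_14   where M_14 = det([5 -3 6; 1 7 -3; 5 6 1]) = -1
det = (+1)·(6)·(408) + (-1)·(4)·(261) + (-1)·(5)·(-1) = 1409

|A| = 1409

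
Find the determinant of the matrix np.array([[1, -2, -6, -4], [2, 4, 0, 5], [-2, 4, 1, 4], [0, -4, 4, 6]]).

Expand along row 2 (it has 1 zero):
  − (2) · M_21   where M_21 = det([-2 -6 -4; 4 1 4; -4 4 6]) = 180
  + (4) · M_22   where M_22 = det([1 -6 -4; -2 1 4; 0 4 6]) = -50
  + (5) · M_24   where M_24 = det([1 -2 -6; -2 4 1; 0 -4 4]) = -44
det = (-1)·(2)·(180) + (+1)·(4)·(-50) + (+1)·(5)·(-44) = -780

The determinant is -780.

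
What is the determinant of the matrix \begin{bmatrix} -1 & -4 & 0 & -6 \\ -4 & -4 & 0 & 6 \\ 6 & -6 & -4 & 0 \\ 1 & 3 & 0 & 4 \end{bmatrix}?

Expand along column 3 (it has 3 zeros):
  + (-4) · M_33   where M_33 = det([-1 -4 -6; -4 -4 6; 1 3 4]) = -6
det = (+1)·(-4)·(-6) = 24

24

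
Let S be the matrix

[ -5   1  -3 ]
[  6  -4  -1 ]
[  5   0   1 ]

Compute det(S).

-51

Expand along row 3:
  + 5 · |1 -3; -4 -1| = 5·(-1 − 12) = -65
  + 1 · |-5 1; 6 -4| = 1·(20 − 6) = 14
Sum: (-65) + (14) = -51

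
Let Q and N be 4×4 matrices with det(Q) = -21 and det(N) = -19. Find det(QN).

det(QN) = det(Q)·det(N) = (-21)·(-19) = 399

det(QN) = 399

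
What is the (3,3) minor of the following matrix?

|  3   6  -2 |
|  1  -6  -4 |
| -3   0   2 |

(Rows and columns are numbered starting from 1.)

Delete row 3 and column 3; the remaining 2×2 submatrix is [3 6; 1 -6].
Its determinant is 3·(-6) − 6·1 = -24.

The minor is -24.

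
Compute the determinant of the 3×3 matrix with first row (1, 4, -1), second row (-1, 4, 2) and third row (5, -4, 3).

Expand along column 1:
  + 1 · |4 2; -4 3| = 1·(12 − (-8)) = 20
  − (-1) · |4 -1; -4 3| = −(-1)·(12 − 4) = 8
  + 5 · |4 -1; 4 2| = 5·(8 − (-4)) = 60
Sum: (20) + (8) + (60) = 88

88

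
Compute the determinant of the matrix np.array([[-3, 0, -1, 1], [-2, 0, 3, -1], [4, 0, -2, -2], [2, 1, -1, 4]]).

24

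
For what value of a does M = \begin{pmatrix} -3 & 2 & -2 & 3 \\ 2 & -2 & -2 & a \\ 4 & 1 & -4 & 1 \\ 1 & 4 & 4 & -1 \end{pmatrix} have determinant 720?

Expanding along the column containing a, det(M) is linear in a: det(M) = (-130)·a + (-60).
Set (-130)·a + (-60) = 720  ⇒  (-130)·a = 780  ⇒  a = -6.

-6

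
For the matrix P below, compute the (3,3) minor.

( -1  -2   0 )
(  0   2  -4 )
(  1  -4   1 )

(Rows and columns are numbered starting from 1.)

Delete row 3 and column 3; the remaining 2×2 submatrix is [-1 -2; 0 2].
Its determinant is (-1)·2 − (-2)·0 = -2.

The minor is -2.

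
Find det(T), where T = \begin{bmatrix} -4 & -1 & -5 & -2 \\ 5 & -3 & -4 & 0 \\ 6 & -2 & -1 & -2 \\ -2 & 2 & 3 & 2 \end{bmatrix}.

Expand along row 2 (it has 1 zero):
  − (5) · M_21   where M_21 = det([-1 -5 -2; -2 -1 -2; 2 3 2]) = 4
  + (-3) · M_22   where M_22 = det([-4 -5 -2; 6 -1 -2; -2 3 2]) = -8
  − (-4) · M_23   where M_23 = det([-4 -1 -2; 6 -2 -2; -2 2 2]) = -8
det = (-1)·(5)·(4) + (+1)·(-3)·(-8) + (-1)·(-4)·(-8) = -28

|T| = -28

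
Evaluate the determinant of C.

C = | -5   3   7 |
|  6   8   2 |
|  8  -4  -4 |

-376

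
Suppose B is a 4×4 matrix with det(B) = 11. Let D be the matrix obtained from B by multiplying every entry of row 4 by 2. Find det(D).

|D| = 22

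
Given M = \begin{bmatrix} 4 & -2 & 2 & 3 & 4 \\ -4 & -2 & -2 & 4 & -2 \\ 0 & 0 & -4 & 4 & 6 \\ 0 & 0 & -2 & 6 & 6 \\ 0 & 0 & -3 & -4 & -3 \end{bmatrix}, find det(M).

-576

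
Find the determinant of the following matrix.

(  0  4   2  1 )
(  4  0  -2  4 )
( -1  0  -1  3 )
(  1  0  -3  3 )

-112

Expand along column 2 (it has 3 zeros):
  − (4) · M_12   where M_12 = det([4 -2 4; -1 -1 3; 1 -3 3]) = 28
det = (-1)·(4)·(28) = -112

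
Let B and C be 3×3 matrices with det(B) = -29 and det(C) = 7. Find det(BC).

-203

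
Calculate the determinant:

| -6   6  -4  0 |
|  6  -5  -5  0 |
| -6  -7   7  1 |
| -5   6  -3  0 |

The determinant is 56.

Expand along column 4 (it has 3 zeros):
  − (1) · M_34   where M_34 = det([-6 6 -4; 6 -5 -5; -5 6 -3]) = -56
det = (-1)·(1)·(-56) = 56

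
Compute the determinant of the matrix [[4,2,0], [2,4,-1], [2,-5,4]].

24

Expand along row 1:
  + 4 · |4 -1; -5 4| = 4·(16 − 5) = 44
  − 2 · |2 -1; 2 4| = −2·(8 − (-2)) = -20
Sum: (44) + (-20) = 24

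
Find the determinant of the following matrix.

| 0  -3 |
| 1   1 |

det = 0·1 − (-3)·1 = 0 − (-3) = 3

3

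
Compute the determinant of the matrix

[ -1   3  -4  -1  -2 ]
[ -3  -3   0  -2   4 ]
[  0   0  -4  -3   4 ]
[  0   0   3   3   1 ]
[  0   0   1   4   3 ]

480

The matrix is block upper-triangular with a 2×2 block and a 3×3 block on the diagonal, so its determinant equals the product of the determinants of the diagonal blocks.
det of the 2×2 block = 12
det of the 3×3 block = 40
det = (12)·(40) = 480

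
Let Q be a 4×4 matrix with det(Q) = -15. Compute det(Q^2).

det(Q^2) = (det Q)^2 = (-15)^2 = 225

225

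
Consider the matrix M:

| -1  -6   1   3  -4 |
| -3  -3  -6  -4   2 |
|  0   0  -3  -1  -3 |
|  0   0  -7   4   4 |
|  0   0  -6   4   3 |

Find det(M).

M is block upper-triangular with a 2×2 block and a 3×3 block on the diagonal, so its determinant equals the product of the determinants of the diagonal blocks.
det of the 2×2 block = -15
det of the 3×3 block = 27
det = (-15)·(27) = -405

-405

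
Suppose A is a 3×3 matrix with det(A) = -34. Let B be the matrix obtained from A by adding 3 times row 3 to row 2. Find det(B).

Adding a multiple of one row to another leaves the determinant unchanged.
det(B) = (1)·(-34) = -34

-34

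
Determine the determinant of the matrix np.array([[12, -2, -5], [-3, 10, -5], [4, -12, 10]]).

Expand along row 1:
  + 12 · |10 -5; -12 10| = 12·(100 − 60) = 480
  − (-2) · |-3 -5; 4 10| = −(-2)·(-30 − (-20)) = -20
  + (-5) · |-3 10; 4 -12| = (-5)·(36 − 40) = 20
Sum: (480) + (-20) + (20) = 480

480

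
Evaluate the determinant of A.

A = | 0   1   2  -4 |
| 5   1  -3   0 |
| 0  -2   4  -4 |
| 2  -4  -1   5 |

Expand along column 1 (it has 2 zeros):
  − (5) · M_21   where M_21 = det([1 2 -4; -2 4 -4; -4 -1 5]) = -4
  − (2) · M_41   where M_41 = det([1 2 -4; 1 -3 0; -2 4 -4]) = 28
det = (-1)·(5)·(-4) + (-1)·(2)·(28) = -36

-36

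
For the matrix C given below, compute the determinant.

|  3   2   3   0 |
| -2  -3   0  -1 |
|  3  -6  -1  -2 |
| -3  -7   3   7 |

Expand along row 1 (it has 1 zero):
  + (3) · M_11   where M_11 = det([-3 0 -1; -6 -1 -2; -7 3 7]) = 28
  − (2) · M_12   where M_12 = det([-2 0 -1; 3 -1 -2; -3 3 7]) = -4
  + (3) · M_13   where M_13 = det([-2 -3 -1; 3 -6 -2; -3 -7 7]) = 196
det = (+1)·(3)·(28) + (-1)·(2)·(-4) + (+1)·(3)·(196) = 680

680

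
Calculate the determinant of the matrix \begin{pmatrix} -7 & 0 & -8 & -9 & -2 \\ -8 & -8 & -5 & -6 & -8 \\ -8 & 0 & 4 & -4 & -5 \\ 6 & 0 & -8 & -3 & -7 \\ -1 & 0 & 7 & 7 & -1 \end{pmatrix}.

35512

Expand along column 2 (it has 4 zeros):
  + (-8) · M_22   where M_22 = det([-7 -8 -9 -2; -8 4 -4 -5; 6 -8 -3 -7; -1 7 7 -1]) = -4439
det = (+1)·(-8)·(-4439) = 35512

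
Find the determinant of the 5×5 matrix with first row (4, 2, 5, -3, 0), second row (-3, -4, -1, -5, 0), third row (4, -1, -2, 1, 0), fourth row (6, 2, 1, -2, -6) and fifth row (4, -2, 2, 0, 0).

3384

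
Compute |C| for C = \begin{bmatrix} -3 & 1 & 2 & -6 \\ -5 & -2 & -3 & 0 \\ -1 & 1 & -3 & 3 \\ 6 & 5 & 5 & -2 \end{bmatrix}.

Expand along row 2 (it has 1 zero):
  − (-5) · M_21   where M_21 = det([1 2 -6; 1 -3 3; 5 5 -2]) = -95
  + (-2) · M_22   where M_22 = det([-3 2 -6; -1 -3 3; 6 5 -2]) = -19
  − (-3) · M_23   where M_23 = det([-3 1 -6; -1 1 3; 6 5 -2]) = 133
det = (-1)·(-5)·(-95) + (+1)·(-2)·(-19) + (-1)·(-3)·(133) = -38

-38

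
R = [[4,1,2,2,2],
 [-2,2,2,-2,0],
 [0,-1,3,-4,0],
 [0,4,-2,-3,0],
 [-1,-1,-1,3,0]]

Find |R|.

-128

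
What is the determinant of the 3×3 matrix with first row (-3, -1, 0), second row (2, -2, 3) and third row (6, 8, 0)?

Expand along column 3:
  − 3 · |-3 -1; 6 8| = −3·(-24 − (-6)) = 54

The determinant is 54.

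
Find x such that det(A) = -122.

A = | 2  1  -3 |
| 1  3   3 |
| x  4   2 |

-8

Expanding along the column containing x, det(A) is linear in x: det(A) = (12)·x + (-26).
Set (12)·x + (-26) = -122  ⇒  (12)·x = -96  ⇒  x = -8.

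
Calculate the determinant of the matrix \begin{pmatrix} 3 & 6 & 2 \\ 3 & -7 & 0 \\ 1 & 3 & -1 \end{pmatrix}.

Expand along column 3:
  + 2 · |3 -7; 1 3| = 2·(9 − (-7)) = 32
  + (-1) · |3 6; 3 -7| = (-1)·(-21 − 18) = 39
Sum: (32) + (39) = 71

71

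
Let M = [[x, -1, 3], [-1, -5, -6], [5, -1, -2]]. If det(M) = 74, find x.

x = -9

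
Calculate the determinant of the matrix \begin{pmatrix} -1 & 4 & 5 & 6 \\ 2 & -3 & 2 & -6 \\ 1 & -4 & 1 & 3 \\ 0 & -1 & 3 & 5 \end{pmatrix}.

57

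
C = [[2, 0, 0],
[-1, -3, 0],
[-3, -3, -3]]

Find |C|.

C is lower triangular, so det(C) is the product of the diagonal entries:
det = (2) · (-3) · (-3) = 18

|C| = 18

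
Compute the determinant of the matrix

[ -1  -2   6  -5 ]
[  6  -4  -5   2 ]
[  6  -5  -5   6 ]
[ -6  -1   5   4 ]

434

Expand along row 1:
  + (-1) · M_11   where M_11 = det([-4 -5 2; -5 -5 6; -1 5 4]) = 70
  − (-2) · M_12   where M_12 = det([6 -5 2; 6 -5 6; -6 5 4]) = 0
  + (6) · M_13   where M_13 = det([6 -4 2; 6 -5 6; -6 -1 4]) = 84
  − (-5) · M_14   where M_14 = det([6 -4 -5; 6 -5 -5; -6 -1 5]) = 0
det = (+1)·(-1)·(70) + (-1)·(-2)·(0) + (+1)·(6)·(84) + (-1)·(-5)·(0) = 434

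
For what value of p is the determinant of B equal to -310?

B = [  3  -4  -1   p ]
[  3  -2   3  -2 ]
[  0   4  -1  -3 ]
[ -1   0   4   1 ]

p = 5

Expanding along the column containing p, det(B) is linear in p: det(B) = (-58)·p + (-20).
Set (-58)·p + (-20) = -310  ⇒  (-58)·p = -290  ⇒  p = 5.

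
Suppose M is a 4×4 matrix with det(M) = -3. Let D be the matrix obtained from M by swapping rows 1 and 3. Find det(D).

Swapping two rows multiplies the determinant by −1.
det(D) = (-1)·(-3) = 3

3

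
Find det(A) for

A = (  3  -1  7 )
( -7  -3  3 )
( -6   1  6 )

Expand along row 1:
  + 3 · |-3 3; 1 6| = 3·(-18 − 3) = -63
  − (-1) · |-7 3; -6 6| = −(-1)·(-42 − (-18)) = -24
  + 7 · |-7 -3; -6 1| = 7·(-7 − 18) = -175
Sum: (-63) + (-24) + (-175) = -262

det(A) = -262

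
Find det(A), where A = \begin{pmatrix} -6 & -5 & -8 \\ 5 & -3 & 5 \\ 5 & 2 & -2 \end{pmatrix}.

Expand along column 1:
  + (-6) · |-3 5; 2 -2| = (-6)·(6 − 10) = 24
  − 5 · |-5 -8; 2 -2| = −5·(10 − (-16)) = -130
  + 5 · |-5 -8; -3 5| = 5·(-25 − 24) = -245
Sum: (24) + (-130) + (-245) = -351

det(A) = -351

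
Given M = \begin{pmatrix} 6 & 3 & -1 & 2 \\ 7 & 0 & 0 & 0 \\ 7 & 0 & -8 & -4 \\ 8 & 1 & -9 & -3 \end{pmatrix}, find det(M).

|M| = 112

Expand along row 2 (it has 3 zeros):
  − (7) · M_21   where M_21 = det([3 -1 2; 0 -8 -4; 1 -9 -3]) = -16
det = (-1)·(7)·(-16) = 112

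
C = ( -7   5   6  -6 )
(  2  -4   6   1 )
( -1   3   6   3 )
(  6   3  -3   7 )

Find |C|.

Expand along row 1:
  + (-7) · M_11   where M_11 = det([-4 6 1; 3 6 3; 3 -3 7]) = -303
  − (5) · M_12   where M_12 = det([2 6 1; -1 6 3; 6 -3 7]) = 219
  + (6) · M_13   where M_13 = det([2 -4 1; -1 3 3; 6 3 7]) = -97
  − (-6) · M_14   where M_14 = det([2 -4 6; -1 3 6; 6 3 -3]) = -312
det = (+1)·(-7)·(-303) + (-1)·(5)·(219) + (+1)·(6)·(-97) + (-1)·(-6)·(-312) = -1428

-1428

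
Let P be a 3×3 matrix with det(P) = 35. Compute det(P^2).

The determinant is 1225.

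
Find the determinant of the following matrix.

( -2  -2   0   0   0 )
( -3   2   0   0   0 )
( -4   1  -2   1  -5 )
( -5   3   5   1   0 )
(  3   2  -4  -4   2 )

-660

The matrix is block lower-triangular with a 2×2 block and a 3×3 block on the diagonal, so its determinant equals the product of the determinants of the diagonal blocks.
det of the 2×2 block = -10
det of the 3×3 block = 66
det = (-10)·(66) = -660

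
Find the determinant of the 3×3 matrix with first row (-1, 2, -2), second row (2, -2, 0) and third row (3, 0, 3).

-18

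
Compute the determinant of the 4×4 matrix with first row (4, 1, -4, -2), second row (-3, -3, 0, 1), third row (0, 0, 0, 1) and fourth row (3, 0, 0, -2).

36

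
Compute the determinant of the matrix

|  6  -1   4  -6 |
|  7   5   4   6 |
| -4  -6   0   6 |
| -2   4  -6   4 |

Expand along row 3 (it has 1 zero):
  + (-4) · M_31   where M_31 = det([-1 4 -6; 5 4 6; 4 -6 4]) = 240
  − (-6) · M_32   where M_32 = det([6 4 -6; 7 4 6; -2 -6 4]) = 356
  − (6) · M_34   where M_34 = det([6 -1 4; 7 5 4; -2 4 -6]) = -158
det = (+1)·(-4)·(240) + (-1)·(-6)·(356) + (-1)·(6)·(-158) = 2124

2124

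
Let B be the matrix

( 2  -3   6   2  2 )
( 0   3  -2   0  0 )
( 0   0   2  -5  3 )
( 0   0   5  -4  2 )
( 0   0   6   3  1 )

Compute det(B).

372

B is block upper-triangular with a 2×2 block and a 3×3 block on the diagonal, so its determinant equals the product of the determinants of the diagonal blocks.
det of the 2×2 block = 6
det of the 3×3 block = 62
det = (6)·(62) = 372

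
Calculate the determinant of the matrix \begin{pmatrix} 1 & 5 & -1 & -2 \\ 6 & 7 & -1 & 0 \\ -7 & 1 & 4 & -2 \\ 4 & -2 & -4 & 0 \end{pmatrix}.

80

Expand along column 4 (it has 2 zeros):
  − (-2) · M_14   where M_14 = det([6 7 -1; -7 1 4; 4 -2 -4]) = -70
  − (-2) · M_34   where M_34 = det([1 5 -1; 6 7 -1; 4 -2 -4]) = 110
det = (-1)·(-2)·(-70) + (-1)·(-2)·(110) = 80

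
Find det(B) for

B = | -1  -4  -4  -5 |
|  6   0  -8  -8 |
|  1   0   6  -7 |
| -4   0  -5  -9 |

-3928

Expand along column 2 (it has 3 zeros):
  − (-4) · M_12   where M_12 = det([6 -8 -8; 1 6 -7; -4 -5 -9]) = -982
det = (-1)·(-4)·(-982) = -3928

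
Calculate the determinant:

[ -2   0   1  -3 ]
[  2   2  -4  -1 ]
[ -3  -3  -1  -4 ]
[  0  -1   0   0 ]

The determinant is -23.

Expand along row 4 (it has 3 zeros):
  + (-1) · M_42   where M_42 = det([-2 1 -3; 2 -4 -1; -3 -1 -4]) = 23
det = (+1)·(-1)·(23) = -23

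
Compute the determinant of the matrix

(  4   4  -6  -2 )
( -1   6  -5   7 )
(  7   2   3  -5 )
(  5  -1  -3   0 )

2096

Expand along row 4 (it has 1 zero):
  − (5) · M_41   where M_41 = det([4 -6 -2; 6 -5 7; 2 3 -5]) = -304
  + (-1) · M_42   where M_42 = det([4 -6 -2; -1 -5 7; 7 3 -5]) = -312
  − (-3) · M_43   where M_43 = det([4 4 -2; -1 6 7; 7 2 -5]) = 88
det = (-1)·(5)·(-304) + (+1)·(-1)·(-312) + (-1)·(-3)·(88) = 2096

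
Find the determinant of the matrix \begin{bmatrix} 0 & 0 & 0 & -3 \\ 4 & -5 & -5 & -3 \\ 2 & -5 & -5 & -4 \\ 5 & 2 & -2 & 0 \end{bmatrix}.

120

Expand along row 1 (it has 3 zeros):
  − (-3) · M_14   where M_14 = det([4 -5 -5; 2 -5 -5; 5 2 -2]) = 40
det = (-1)·(-3)·(40) = 120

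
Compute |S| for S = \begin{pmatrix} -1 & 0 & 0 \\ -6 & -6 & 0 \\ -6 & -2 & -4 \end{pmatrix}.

det(S) = -24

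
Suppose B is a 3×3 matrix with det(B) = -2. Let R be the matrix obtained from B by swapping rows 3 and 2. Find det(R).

det(R) = 2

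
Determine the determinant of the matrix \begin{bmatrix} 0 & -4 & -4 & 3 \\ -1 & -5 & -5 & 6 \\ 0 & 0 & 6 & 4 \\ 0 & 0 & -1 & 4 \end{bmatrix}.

The matrix is block upper-triangular with a 2×2 block and a 2×2 block on the diagonal, so its determinant equals the product of the determinants of the diagonal blocks.
det of the 2×2 block = -4
det of the 2×2 block = 28
det = (-4)·(28) = -112

-112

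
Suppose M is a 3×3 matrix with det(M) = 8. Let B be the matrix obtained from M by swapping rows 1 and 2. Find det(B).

Swapping two rows multiplies the determinant by −1.
det(B) = (-1)·(8) = -8

The determinant is -8.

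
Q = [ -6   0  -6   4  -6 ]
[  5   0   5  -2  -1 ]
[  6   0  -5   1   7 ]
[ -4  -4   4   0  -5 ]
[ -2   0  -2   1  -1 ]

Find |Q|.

det(Q) = -176

Expand along column 2 (it has 4 zeros):
  + (-4) · M_42   where M_42 = det([-6 -6 4 -6; 5 5 -2 -1; 6 -5 1 7; -2 -2 1 -1]) = 44
det = (+1)·(-4)·(44) = -176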